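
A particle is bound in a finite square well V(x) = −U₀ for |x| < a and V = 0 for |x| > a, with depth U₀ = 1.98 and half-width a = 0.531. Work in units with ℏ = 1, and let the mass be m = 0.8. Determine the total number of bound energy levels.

Define the well-strength parameter z₀ = (a/ℏ)√(2mU₀) = 0.531 × √(2·0.8·1.98) = 0.9451.
The even/odd transcendental equations gain one root per π/2 in z₀, giving N = 1 + ⌊2z₀/π⌋ = 1 + ⌊0.6017⌋ = 1.

N = 1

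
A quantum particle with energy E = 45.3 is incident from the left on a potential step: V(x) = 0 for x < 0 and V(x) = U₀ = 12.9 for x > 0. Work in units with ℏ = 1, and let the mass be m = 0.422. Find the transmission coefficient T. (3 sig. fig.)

T = 0.993

On each side the TISE gives plane waves with k = √(2m(E − V))/ℏ: k₁ = √(2·0.422·45.3) = 6.183, k₂ = √(2·0.422·32.4) = 5.229.
Matching ψ and ψ′ at x = 0 gives r = (k₁ − k₂)/(k₁ + k₂), so R = r² = 0.006988 and T = 1 − R = 0.9930.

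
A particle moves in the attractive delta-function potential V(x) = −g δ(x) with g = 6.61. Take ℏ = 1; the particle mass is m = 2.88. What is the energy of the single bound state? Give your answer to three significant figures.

For x ≠ 0 the bound state is ψ ∝ e^{−κ|x|}; integrating the TISE across the delta gives the cusp condition 2κ = 2mg/ℏ², so κ = 19.04.
Then E = −ℏ²κ²/(2m) = −mg²/(2ℏ²) = -62.92.

E = -62.9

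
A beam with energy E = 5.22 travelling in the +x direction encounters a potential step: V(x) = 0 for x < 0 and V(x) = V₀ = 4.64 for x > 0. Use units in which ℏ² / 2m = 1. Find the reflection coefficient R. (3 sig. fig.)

R = 0.250

On each side the TISE gives plane waves with k = √(2m(E − V))/ℏ: k₁ = √(2·½·5.22) = 2.285, k₂ = √(2·½·0.58) = 0.7616.
Continuity of ψ and ψ′ at the step yields the reflection amplitude r = (k₁ − k₂)/(k₁ + k₂) = 0.5000; thus R = |r|² = 0.2500, T = 0.7500.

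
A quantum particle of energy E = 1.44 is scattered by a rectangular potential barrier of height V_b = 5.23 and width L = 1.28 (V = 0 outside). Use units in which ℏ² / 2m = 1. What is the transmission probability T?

Since E < V_b the interior solution is evanescent with decay constant κ = √(2m(V_b − E))/ℏ = 1.947.
κL = 2.492, sinh(κL) = 6.001.
The exact tunnelling result is T⁻¹ = 1 + V_b² sinh²(κL) / [4E(V_b − E)] = 46.12, so T = 0.0217.

T = 0.0217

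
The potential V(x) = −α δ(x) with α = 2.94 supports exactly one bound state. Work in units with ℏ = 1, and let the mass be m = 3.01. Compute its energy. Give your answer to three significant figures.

The bound state is ψ(x) = √κ e^{−κ|x|}. The derivative jump ψ'(0⁺) − ψ'(0⁻) = −(2mα/ℏ²)ψ(0) fixes κ = mα/ℏ² = 8.849.
Then E = −ℏ²κ²/(2m) = −mα²/(2ℏ²) = -13.01.

E = -13.0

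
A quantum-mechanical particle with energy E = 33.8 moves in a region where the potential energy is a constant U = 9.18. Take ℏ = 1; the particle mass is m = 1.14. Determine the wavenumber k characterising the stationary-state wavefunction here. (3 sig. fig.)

k = 7.49

With E > U the solution is oscillatory, ψ ∝ e^{±ikx} with k = √(2m(E − U))/ℏ.
k = √(2 × 1.14 × 24.62) = 7.492.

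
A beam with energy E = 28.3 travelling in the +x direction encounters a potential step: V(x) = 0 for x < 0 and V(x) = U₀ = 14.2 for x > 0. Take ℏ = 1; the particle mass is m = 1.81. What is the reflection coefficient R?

On each side the TISE gives plane waves with k = √(2m(E − V))/ℏ: k₁ = √(2·1.81·28.3) = 10.12, k₂ = √(2·1.81·14.1) = 7.144.
Matching ψ and ψ′ at x = 0 gives r = (k₁ − k₂)/(k₁ + k₂), so R = r² = 0.02973 and T = 1 − R = 0.9703.

R = 0.0297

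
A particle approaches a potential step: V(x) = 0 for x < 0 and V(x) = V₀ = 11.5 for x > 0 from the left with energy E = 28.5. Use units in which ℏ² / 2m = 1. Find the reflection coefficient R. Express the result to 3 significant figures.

The wavenumbers are k₁ = √(2mE)/ℏ = 5.339 on the left and k₂ = √(2m(E − V₀))/ℏ = 4.123 on the right.
Matching ψ and ψ′ at x = 0 gives r = (k₁ − k₂)/(k₁ + k₂), so R = r² = 0.01650 and T = 1 − R = 0.9835.

R = 0.0165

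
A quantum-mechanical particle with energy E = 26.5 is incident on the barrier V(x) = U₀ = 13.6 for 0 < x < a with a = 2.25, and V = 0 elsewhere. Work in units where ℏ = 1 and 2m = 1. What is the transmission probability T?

T = 0.886

E > U₀: inside the barrier k₂ = √(2m(E − U₀))/ℏ = 3.592, k₂a = 8.081.
Matching at both interfaces gives T⁻¹ = 1 + U₀² sin²(k₂a) / [4E(E − U₀)] = 1.128, hence T = 0.886.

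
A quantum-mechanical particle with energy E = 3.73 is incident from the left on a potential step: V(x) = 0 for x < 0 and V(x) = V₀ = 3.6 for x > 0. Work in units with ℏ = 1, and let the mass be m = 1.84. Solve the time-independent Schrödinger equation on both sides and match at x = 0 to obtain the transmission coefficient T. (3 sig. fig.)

T = 0.530

On each side the TISE gives plane waves with k = √(2m(E − V))/ℏ: k₁ = √(2·1.84·3.73) = 3.705, k₂ = √(2·1.84·0.13) = 0.6917.
Continuity of ψ and ψ′ at the step yields the reflection amplitude r = (k₁ − k₂)/(k₁ + k₂) = 0.6854; thus R = |r|² = 0.4697, T = 0.5303.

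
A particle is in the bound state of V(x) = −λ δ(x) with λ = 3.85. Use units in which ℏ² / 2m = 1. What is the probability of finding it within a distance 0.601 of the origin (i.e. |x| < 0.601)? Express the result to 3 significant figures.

The normalised bound state is ψ = √κ e^{−κ|x|} with κ = mλ/ℏ² = 1.925.
P(|x| < d) = ∫_{−d}^{d} κ e^{−2κ|x|} dx = 1 − e^{−2κd} = 1 − e^{−2.314} = 0.9011.

P = 0.901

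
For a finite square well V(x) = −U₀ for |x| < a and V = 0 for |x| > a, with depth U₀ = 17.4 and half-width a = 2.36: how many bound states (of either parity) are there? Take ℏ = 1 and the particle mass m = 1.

N = 9

The dimensionless depth is z₀ = a√(2mU₀)/ℏ = 2.36 × √(34.80) = 13.92.
A new bound state (alternating even/odd) appears each time z₀ passes a multiple of π/2, so N = ⌊2z₀/π⌋ + 1 = ⌊8.863⌋ + 1 = 9.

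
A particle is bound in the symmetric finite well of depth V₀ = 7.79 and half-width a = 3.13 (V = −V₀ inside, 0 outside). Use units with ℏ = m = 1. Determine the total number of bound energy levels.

N = 8

Define the well-strength parameter z₀ = (a/ℏ)√(2mV₀) = 3.13 × √(2·1·7.79) = 12.35.
A new bound state (alternating even/odd) appears each time z₀ passes a multiple of π/2, so N = ⌊2z₀/π⌋ + 1 = ⌊7.865⌋ + 1 = 8.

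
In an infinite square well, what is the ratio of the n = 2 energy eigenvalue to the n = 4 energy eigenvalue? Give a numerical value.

0.25

Since E_n ∝ n², the ratio is (2/4)² = 0.25.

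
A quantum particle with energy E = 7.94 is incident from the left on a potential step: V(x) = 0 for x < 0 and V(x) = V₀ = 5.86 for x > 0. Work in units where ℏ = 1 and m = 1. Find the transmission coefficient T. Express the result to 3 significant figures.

The wavenumbers are k₁ = √(2mE)/ℏ = 3.985 on the left and k₂ = √(2m(E − V₀))/ℏ = 2.040 on the right.
Matching ψ and ψ′ at x = 0 gives r = (k₁ − k₂)/(k₁ + k₂), so R = r² = 0.1043 and T = 1 − R = 0.8957.

T = 0.896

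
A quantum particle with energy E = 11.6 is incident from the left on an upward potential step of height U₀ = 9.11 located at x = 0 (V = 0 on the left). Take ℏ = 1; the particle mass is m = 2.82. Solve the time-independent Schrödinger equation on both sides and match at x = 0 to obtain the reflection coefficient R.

R = 0.135

The wavenumbers are k₁ = √(2mE)/ℏ = 8.089 on the left and k₂ = √(2m(E − U₀))/ℏ = 3.747 on the right.
Matching ψ and ψ′ at x = 0 gives r = (k₁ − k₂)/(k₁ + k₂), so R = r² = 0.1345 and T = 1 − R = 0.8655.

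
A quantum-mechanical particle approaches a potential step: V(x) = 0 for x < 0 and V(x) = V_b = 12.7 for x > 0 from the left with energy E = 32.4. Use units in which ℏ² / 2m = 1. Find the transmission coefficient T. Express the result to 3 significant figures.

T = 0.985

On each side the TISE gives plane waves with k = √(2m(E − V))/ℏ: k₁ = √(2·½·32.4) = 5.692, k₂ = √(2·½·19.7) = 4.438.
Continuity of ψ and ψ′ at the step yields the reflection amplitude r = (k₁ − k₂)/(k₁ + k₂) = 0.1237; thus R = |r|² = 0.01531, T = 0.9847.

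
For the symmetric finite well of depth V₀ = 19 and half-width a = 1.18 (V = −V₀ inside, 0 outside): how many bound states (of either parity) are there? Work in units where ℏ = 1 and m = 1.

Define the well-strength parameter z₀ = (a/ℏ)√(2mV₀) = 1.18 × √(2·1·19) = 7.274.
A new bound state (alternating even/odd) appears each time z₀ passes a multiple of π/2, so N = ⌊2z₀/π⌋ + 1 = ⌊4.631⌋ + 1 = 5.

N = 5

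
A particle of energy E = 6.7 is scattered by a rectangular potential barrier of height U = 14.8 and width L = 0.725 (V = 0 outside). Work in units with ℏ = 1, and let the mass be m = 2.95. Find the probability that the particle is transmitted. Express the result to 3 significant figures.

Since E < U the interior solution is evanescent with decay constant κ = √(2m(U − E))/ℏ = 6.913.
κL = 5.012, sinh(κL) = 75.10.
Matching ψ, ψ′ at both faces gives T = [1 + U² sinh²(κL) / (4E(U − E))]⁻¹ = 1/5691 = 0.000176.

T = 0.000176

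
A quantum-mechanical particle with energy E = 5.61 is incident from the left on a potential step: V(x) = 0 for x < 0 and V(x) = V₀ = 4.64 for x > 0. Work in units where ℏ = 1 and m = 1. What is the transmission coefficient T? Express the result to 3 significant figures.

The wavenumbers are k₁ = √(2mE)/ℏ = 3.350 on the left and k₂ = √(2m(E − V₀))/ℏ = 1.393 on the right.
Continuity of ψ and ψ′ at the step yields the reflection amplitude r = (k₁ − k₂)/(k₁ + k₂) = 0.4126; thus R = |r|² = 0.1702, T = 0.8298.

T = 0.830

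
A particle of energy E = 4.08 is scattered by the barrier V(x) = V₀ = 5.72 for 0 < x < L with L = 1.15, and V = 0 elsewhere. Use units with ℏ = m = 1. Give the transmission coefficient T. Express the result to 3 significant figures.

T = 0.0498

E < V₀: inside the barrier ψ ∝ e^{±κx} with κ = √(2m(V₀ − E))/ℏ = 1.811.
κL = 2.083, sinh(κL) = 3.951.
The exact tunnelling result is T⁻¹ = 1 + V₀² sinh²(κL) / [4E(V₀ − E)] = 20.08, so T = 0.0498.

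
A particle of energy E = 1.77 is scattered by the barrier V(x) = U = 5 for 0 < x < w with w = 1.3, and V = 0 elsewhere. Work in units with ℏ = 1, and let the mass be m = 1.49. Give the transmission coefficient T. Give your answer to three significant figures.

T = 0.00115

E < U: inside the barrier ψ ∝ e^{±κx} with κ = √(2m(U − E))/ℏ = 3.102.
κw = 4.033, sinh(κw) = 28.21.
The exact tunnelling result is T⁻¹ = 1 + U² sinh²(κw) / [4E(U − E)] = 871.1, so T = 0.00115.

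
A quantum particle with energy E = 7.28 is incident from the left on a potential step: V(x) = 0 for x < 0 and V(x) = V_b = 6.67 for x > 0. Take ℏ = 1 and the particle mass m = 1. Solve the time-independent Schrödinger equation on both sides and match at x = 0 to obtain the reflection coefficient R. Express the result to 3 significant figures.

R = 0.304

The wavenumbers are k₁ = √(2mE)/ℏ = 3.816 on the left and k₂ = √(2m(E − V_b))/ℏ = 1.105 on the right.
Continuity of ψ and ψ′ at the step yields the reflection amplitude r = (k₁ − k₂)/(k₁ + k₂) = 0.5510; thus R = |r|² = 0.3036, T = 0.6964.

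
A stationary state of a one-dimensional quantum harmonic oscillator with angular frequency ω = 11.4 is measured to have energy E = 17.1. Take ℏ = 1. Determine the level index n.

E_n = ℏω(n + ½) ⇒ n = E/(ℏω) − ½ = 17.1/11.4 − 0.5 = 1.000 → n = 1.

n = 1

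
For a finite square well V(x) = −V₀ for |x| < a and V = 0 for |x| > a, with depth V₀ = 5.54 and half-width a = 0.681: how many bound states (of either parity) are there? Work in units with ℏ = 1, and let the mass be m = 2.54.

N = 3

Define the well-strength parameter z₀ = (a/ℏ)√(2mV₀) = 0.681 × √(2·2.54·5.54) = 3.613.
The even/odd transcendental equations gain one root per π/2 in z₀, giving N = 1 + ⌊2z₀/π⌋ = 1 + ⌊2.300⌋ = 3.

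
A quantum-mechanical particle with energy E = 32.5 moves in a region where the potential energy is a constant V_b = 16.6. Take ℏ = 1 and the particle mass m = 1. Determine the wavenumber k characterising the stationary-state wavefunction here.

k = 5.64

With E > V_b the solution is oscillatory, ψ ∝ e^{±ikx} with k = √(2m(E − V_b))/ℏ.
k = √(2 × 1 × 15.9) = 5.639.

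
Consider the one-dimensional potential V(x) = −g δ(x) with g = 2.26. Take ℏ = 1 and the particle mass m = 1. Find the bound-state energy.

E = -2.55

The bound state is ψ(x) = √κ e^{−κ|x|}. The derivative jump ψ'(0⁺) − ψ'(0⁻) = −(2mg/ℏ²)ψ(0) fixes κ = mg/ℏ² = 2.260.
Then E = −ℏ²κ²/(2m) = −mg²/(2ℏ²) = -2.554.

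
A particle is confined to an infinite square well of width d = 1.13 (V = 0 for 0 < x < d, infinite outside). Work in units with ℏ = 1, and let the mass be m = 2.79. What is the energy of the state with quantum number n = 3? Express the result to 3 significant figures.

E = 12.5

The infinite-well eigenfunctions ψ_n = √(2/d) sin(nπx/d) vanish at both walls, giving E_n = n²π²ℏ²/(2md²).
E_3 = 3² × π² / (2 × 2.79 × 1.13²) = 12.47.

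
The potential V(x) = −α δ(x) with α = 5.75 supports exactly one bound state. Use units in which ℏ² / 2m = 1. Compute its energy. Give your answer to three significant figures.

E = -8.27

The bound state is ψ(x) = √κ e^{−κ|x|}. The derivative jump ψ'(0⁺) − ψ'(0⁻) = −(2mα/ℏ²)ψ(0) fixes κ = mα/ℏ² = 2.875.
Then E = −ℏ²κ²/(2m) = −mα²/(2ℏ²) = -8.266.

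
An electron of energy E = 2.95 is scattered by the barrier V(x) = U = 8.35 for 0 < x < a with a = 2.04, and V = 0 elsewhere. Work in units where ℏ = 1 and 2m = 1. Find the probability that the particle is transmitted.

E < U: inside the barrier ψ ∝ e^{±κx} with κ = √(2m(U − E))/ℏ = 2.324.
κa = 4.741, sinh(κa) = 57.24.
Matching ψ, ψ′ at both faces gives T = [1 + U² sinh²(κa) / (4E(U − E))]⁻¹ = 1/3586 = 0.000279.

T = 0.000279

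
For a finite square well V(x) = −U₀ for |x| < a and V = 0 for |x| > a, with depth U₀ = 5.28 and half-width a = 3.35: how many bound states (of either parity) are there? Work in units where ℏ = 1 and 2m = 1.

N = 5

Define the well-strength parameter z₀ = (a/ℏ)√(2mU₀) = 3.35 × √(2·0.5·5.28) = 7.698.
A new bound state (alternating even/odd) appears each time z₀ passes a multiple of π/2, so N = ⌊2z₀/π⌋ + 1 = ⌊4.901⌋ + 1 = 5.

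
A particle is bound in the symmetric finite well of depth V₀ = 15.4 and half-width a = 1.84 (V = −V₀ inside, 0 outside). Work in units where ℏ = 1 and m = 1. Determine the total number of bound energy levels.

N = 7

Define the well-strength parameter z₀ = (a/ℏ)√(2mV₀) = 1.84 × √(2·1·15.4) = 10.21.
The even/odd transcendental equations gain one root per π/2 in z₀, giving N = 1 + ⌊2z₀/π⌋ = 1 + ⌊6.501⌋ = 7.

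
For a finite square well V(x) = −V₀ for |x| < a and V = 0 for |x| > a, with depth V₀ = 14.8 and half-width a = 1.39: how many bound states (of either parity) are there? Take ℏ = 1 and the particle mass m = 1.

N = 5

The dimensionless depth is z₀ = a√(2mV₀)/ℏ = 1.39 × √(29.60) = 7.562.
A new bound state (alternating even/odd) appears each time z₀ passes a multiple of π/2, so N = ⌊2z₀/π⌋ + 1 = ⌊4.814⌋ + 1 = 5.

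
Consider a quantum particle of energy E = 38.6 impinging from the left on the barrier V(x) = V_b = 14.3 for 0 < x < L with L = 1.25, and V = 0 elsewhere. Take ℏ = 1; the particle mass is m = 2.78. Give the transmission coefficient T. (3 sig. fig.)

T = 0.956

Above the barrier the interior wavenumber is k₂ = √(2m(E − V_b))/ℏ = 11.62, giving phase k₂L = 14.53.
T = [1 + V_b² sin²(k₂L) / (4E(E − V_b))]⁻¹ = 1/1.047 = 0.956.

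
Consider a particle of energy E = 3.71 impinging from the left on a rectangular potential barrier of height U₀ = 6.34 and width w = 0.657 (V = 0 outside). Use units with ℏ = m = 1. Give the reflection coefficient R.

R = 0.826

E < U₀: inside the barrier ψ ∝ e^{±κx} with κ = √(2m(U₀ − E))/ℏ = 2.293.
κw = 1.507, sinh(κw) = 2.145.
Matching ψ, ψ′ at both faces gives T = [1 + U₀² sinh²(κw) / (4E(U₀ − E))]⁻¹ = 1/5.740 = 0.174.
R = 1 − T = 0.826.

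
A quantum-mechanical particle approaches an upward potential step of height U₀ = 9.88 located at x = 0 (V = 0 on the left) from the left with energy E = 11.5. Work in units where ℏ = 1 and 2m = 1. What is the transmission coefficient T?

T = 0.794

The wavenumbers are k₁ = √(2mE)/ℏ = 3.391 on the left and k₂ = √(2m(E − U₀))/ℏ = 1.273 on the right.
Continuity of ψ and ψ′ at the step yields the reflection amplitude r = (k₁ − k₂)/(k₁ + k₂) = 0.4542; thus R = |r|² = 0.2063, T = 0.7937.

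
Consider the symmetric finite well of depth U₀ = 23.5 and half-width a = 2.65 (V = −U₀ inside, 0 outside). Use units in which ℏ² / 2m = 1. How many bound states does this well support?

Define the well-strength parameter z₀ = (a/ℏ)√(2mU₀) = 2.65 × √(2·0.5·23.5) = 12.85.
The even/odd transcendental equations gain one root per π/2 in z₀, giving N = 1 + ⌊2z₀/π⌋ = 1 + ⌊8.178⌋ = 9.

N = 9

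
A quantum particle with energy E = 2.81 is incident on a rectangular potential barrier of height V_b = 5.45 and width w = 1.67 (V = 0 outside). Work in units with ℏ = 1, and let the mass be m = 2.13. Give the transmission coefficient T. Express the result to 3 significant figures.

E < V_b: inside the barrier ψ ∝ e^{±κx} with κ = √(2m(V_b − E))/ℏ = 3.354.
κw = 5.600, sinh(κw) = 135.3.
Matching ψ, ψ′ at both faces gives T = [1 + V_b² sinh²(κw) / (4E(V_b − E))]⁻¹ = 1/18320 = 0.0000546.

T = 0.0000546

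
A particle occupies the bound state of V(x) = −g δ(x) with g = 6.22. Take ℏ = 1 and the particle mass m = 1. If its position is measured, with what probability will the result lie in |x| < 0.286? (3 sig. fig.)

P = 0.971

The normalised bound state is ψ = √κ e^{−κ|x|} with κ = mg/ℏ² = 6.220.
P(|x| < d) = ∫_{−d}^{d} κ e^{−2κ|x|} dx = 1 − e^{−2κd} = 1 − e^{−3.558} = 0.9715.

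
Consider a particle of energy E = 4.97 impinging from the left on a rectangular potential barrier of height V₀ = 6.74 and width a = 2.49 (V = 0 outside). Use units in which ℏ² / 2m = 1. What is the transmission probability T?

Since E < V₀ the interior solution is evanescent with decay constant κ = √(2m(V₀ − E))/ℏ = 1.330.
κa = 3.313, sinh(κa) = 13.71.
Matching ψ, ψ′ at both faces gives T = [1 + V₀² sinh²(κa) / (4E(V₀ − E))]⁻¹ = 1/243.7 = 0.00410.

T = 0.00410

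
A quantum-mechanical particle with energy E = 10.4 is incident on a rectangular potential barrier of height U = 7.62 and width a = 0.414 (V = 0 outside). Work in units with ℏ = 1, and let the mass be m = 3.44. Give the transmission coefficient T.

E > U: inside the barrier k₂ = √(2m(E − U))/ℏ = 4.373, k₂a = 1.811.
T = [1 + U² sin²(k₂a) / (4E(E − U))]⁻¹ = 1/1.474 = 0.679.

T = 0.679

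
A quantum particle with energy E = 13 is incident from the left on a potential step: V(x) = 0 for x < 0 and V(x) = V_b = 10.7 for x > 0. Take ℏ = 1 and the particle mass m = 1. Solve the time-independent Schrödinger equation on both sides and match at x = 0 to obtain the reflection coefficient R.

R = 0.166

The wavenumbers are k₁ = √(2mE)/ℏ = 5.099 on the left and k₂ = √(2m(E − V_b))/ℏ = 2.145 on the right.
Continuity of ψ and ψ′ at the step yields the reflection amplitude r = (k₁ − k₂)/(k₁ + k₂) = 0.4078; thus R = |r|² = 0.1663, T = 0.8337.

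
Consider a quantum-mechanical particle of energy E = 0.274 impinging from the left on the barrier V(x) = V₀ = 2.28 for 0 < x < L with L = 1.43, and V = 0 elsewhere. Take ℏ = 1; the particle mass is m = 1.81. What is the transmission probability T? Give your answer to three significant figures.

T = 0.000761

Since E < V₀ the interior solution is evanescent with decay constant κ = √(2m(V₀ − E))/ℏ = 2.695.
κL = 3.854, sinh(κL) = 23.57.
The exact tunnelling result is T⁻¹ = 1 + V₀² sinh²(κL) / [4E(V₀ − E)] = 1314, so T = 0.000761.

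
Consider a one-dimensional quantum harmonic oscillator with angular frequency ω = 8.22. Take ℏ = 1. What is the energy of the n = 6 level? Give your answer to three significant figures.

The oscillator eigenvalues are E_n = ℏω(n + ½), so E_6 = 8.22 × 6.5 = 53.43.

E = 53.4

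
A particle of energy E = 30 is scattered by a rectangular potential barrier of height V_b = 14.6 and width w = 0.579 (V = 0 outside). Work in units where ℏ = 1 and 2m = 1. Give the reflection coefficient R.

E > V_b: inside the barrier k₂ = √(2m(E − V_b))/ℏ = 3.924, k₂w = 2.272.
Matching at both interfaces gives T⁻¹ = 1 + V_b² sin²(k₂w) / [4E(E − V_b)] = 1.067, hence T = 0.937.
R = 1 − T = 0.0631.

R = 0.0631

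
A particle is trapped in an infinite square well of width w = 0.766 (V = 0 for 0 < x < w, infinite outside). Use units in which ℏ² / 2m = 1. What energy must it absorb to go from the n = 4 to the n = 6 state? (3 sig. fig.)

ΔE = 336

E_n = n²π²ℏ²/(2mw²), so ΔE = (6² − 4²) π²ℏ²/(2mw²).
ΔE = 20 × π² / (2 × 0.5 × 0.766²) = 336.4.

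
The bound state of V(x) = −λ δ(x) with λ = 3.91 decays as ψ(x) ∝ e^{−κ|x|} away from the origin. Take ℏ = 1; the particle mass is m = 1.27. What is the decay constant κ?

Integrating the TISE across x = 0 gives the cusp condition ψ'(0⁺) − ψ'(0⁻) = −(2mλ/ℏ²)ψ(0).
With ψ ∝ e^{−κ|x|} this yields −2κ = −2mλ/ℏ², so κ = mλ/ℏ² = 4.966.

κ = 4.97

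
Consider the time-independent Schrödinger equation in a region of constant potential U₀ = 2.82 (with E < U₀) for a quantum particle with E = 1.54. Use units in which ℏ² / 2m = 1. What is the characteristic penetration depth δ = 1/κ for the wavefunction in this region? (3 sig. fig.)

δ = 0.884

Since E < U₀ the TISE in this region is ψ'' = κ²ψ with κ = √(2m(U₀ − E))/ℏ.
κ = √(2 × 0.5 × 1.28) = 1.131. The penetration depth is δ = 1/κ = 0.884.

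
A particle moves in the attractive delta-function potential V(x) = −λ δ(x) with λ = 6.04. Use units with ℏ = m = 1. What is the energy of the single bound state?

The bound state is ψ(x) = √κ e^{−κ|x|}. The derivative jump ψ'(0⁺) − ψ'(0⁻) = −(2mλ/ℏ²)ψ(0) fixes κ = mλ/ℏ² = 6.040.
Then E = −ℏ²κ²/(2m) = −mλ²/(2ℏ²) = -18.24.

E = -18.2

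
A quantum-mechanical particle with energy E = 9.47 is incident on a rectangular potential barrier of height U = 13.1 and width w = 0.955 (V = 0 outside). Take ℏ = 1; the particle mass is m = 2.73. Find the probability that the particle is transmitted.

T = 0.000650

Since E < U the interior solution is evanescent with decay constant κ = √(2m(U − E))/ℏ = 4.452.
κw = 4.252, sinh(κw) = 35.10.
Matching ψ, ψ′ at both faces gives T = [1 + U² sinh²(κw) / (4E(U − E))]⁻¹ = 1/1539 = 0.000650.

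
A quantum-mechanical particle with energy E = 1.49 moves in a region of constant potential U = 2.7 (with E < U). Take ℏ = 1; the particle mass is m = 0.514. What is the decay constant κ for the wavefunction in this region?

Since E < U the TISE in this region is ψ'' = κ²ψ with κ = √(2m(U − E))/ℏ.
κ = √(2 × 0.514 × 1.21) = 1.115.

κ = 1.12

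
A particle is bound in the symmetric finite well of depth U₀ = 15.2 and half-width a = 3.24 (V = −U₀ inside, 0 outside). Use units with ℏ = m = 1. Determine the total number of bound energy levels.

N = 12

Define the well-strength parameter z₀ = (a/ℏ)√(2mU₀) = 3.24 × √(2·1·15.2) = 17.86.
The even/odd transcendental equations gain one root per π/2 in z₀, giving N = 1 + ⌊2z₀/π⌋ = 1 + ⌊11.37⌋ = 12.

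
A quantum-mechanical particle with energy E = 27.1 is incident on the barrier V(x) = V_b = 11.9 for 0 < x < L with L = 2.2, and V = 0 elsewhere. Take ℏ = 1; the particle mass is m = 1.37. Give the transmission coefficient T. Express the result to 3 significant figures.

T = 0.921

E > V_b: inside the barrier k₂ = √(2m(E − V_b))/ℏ = 6.454, k₂L = 14.20.
T = [1 + V_b² sin²(k₂L) / (4E(E − V_b))]⁻¹ = 1/1.086 = 0.921.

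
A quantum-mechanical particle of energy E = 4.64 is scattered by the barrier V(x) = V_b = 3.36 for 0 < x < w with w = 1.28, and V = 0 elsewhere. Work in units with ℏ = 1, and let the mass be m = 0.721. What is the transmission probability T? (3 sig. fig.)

T = 0.684

E > V_b: inside the barrier k₂ = √(2m(E − V_b))/ℏ = 1.359, k₂w = 1.739.
Matching at both interfaces gives T⁻¹ = 1 + V_b² sin²(k₂w) / [4E(E − V_b)] = 1.462, hence T = 0.684.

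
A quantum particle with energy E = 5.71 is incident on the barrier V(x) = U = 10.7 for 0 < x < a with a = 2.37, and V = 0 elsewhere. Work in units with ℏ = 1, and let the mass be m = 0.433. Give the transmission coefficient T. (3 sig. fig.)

T = 0.000209

Since E < U the interior solution is evanescent with decay constant κ = √(2m(U − E))/ℏ = 2.079.
κa = 4.927, sinh(κa) = 68.96.
The exact tunnelling result is T⁻¹ = 1 + U² sinh²(κa) / [4E(U − E)] = 4778, so T = 0.000209.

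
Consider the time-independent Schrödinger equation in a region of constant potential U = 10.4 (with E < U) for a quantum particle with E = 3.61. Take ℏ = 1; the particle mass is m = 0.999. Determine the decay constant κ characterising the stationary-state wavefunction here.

κ = 3.68

Since E < U the TISE in this region is ψ'' = κ²ψ with κ = √(2m(U − E))/ℏ.
κ = √(2 × 0.999 × 6.79) = 3.683.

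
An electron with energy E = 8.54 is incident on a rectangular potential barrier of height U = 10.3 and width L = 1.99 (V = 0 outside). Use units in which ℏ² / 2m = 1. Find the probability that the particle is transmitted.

E < U: inside the barrier ψ ∝ e^{±κx} with κ = √(2m(U − E))/ℏ = 1.327.
κL = 2.640, sinh(κL) = 6.971.
Matching ψ, ψ′ at both faces gives T = [1 + U² sinh²(κL) / (4E(U − E))]⁻¹ = 1/86.75 = 0.0115.

T = 0.0115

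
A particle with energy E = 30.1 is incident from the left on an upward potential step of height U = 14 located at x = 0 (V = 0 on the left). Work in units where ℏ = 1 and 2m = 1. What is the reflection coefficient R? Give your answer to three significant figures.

R = 0.0241

On each side the TISE gives plane waves with k = √(2m(E − V))/ℏ: k₁ = √(2·½·30.1) = 5.486, k₂ = √(2·½·16.1) = 4.012.
Matching ψ and ψ′ at x = 0 gives r = (k₁ − k₂)/(k₁ + k₂), so R = r² = 0.02408 and T = 1 − R = 0.9759.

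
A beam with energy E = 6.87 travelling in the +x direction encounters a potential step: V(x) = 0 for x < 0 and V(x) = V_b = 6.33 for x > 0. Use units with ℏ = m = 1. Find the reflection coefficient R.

R = 0.316

On each side the TISE gives plane waves with k = √(2m(E − V))/ℏ: k₁ = √(2·1·6.87) = 3.707, k₂ = √(2·1·0.54) = 1.039.
Matching ψ and ψ′ at x = 0 gives r = (k₁ − k₂)/(k₁ + k₂), so R = r² = 0.3159 and T = 1 − R = 0.6841.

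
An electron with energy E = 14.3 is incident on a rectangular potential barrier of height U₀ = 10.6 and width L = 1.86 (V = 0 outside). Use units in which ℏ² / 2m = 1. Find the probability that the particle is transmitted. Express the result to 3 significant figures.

Above the barrier the interior wavenumber is k₂ = √(2m(E − U₀))/ℏ = 1.924, giving phase k₂L = 3.578.
Matching at both interfaces gives T⁻¹ = 1 + U₀² sin²(k₂L) / [4E(E − U₀)] = 1.095, hence T = 0.913.

T = 0.913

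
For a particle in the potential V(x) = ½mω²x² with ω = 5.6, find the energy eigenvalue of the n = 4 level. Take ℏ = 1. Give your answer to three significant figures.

The oscillator eigenvalues are E_n = ℏω(n + ½), so E_4 = 5.6 × 4.5 = 25.20.

E = 25.2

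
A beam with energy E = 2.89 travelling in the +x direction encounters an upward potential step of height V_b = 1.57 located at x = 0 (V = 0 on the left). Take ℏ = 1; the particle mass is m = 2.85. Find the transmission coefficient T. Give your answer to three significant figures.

T = 0.963

The wavenumbers are k₁ = √(2mE)/ℏ = 4.059 on the left and k₂ = √(2m(E − V_b))/ℏ = 2.743 on the right.
Matching ψ and ψ′ at x = 0 gives r = (k₁ − k₂)/(k₁ + k₂), so R = r² = 0.03742 and T = 1 − R = 0.9626.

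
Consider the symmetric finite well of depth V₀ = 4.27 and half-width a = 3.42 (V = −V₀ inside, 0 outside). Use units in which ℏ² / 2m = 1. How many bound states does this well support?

The dimensionless depth is z₀ = a√(2mV₀)/ℏ = 3.42 × √(4.270) = 7.067.
The even/odd transcendental equations gain one root per π/2 in z₀, giving N = 1 + ⌊2z₀/π⌋ = 1 + ⌊4.499⌋ = 5.

N = 5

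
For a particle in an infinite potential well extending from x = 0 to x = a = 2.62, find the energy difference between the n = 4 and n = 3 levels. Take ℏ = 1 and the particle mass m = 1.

ΔE = 5.03

E_n = n²π²ℏ²/(2ma²), so ΔE = (4² − 3²) π²ℏ²/(2ma²).
ΔE = 7 × π² / (2 × 1 × 2.62²) = 5.032.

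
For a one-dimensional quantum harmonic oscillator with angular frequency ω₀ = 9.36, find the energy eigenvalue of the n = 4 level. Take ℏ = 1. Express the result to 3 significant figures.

E = 42.1

Using E_n = (n + ½)ℏω₀: E_4 = 4.5 × 9.36 = 42.12.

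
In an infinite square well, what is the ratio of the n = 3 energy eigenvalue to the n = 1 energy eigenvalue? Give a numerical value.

E_n = n²π²ℏ²/(2mL²) so the ratio is n₂²/n₁² = 9/1 = 9.

9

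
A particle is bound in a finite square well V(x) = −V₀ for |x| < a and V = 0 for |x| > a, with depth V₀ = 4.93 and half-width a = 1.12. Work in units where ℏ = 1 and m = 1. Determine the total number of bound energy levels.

N = 3

Define the well-strength parameter z₀ = (a/ℏ)√(2mV₀) = 1.12 × √(2·1·4.93) = 3.517.
A new bound state (alternating even/odd) appears each time z₀ passes a multiple of π/2, so N = ⌊2z₀/π⌋ + 1 = ⌊2.239⌋ + 1 = 3.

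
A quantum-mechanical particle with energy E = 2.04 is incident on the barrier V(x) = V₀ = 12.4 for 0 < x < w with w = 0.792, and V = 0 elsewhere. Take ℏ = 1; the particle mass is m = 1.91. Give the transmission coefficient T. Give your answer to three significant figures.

E < V₀: inside the barrier ψ ∝ e^{±κx} with κ = √(2m(V₀ − E))/ℏ = 6.291.
κw = 4.982, sinh(κw) = 72.91.
The exact tunnelling result is T⁻¹ = 1 + V₀² sinh²(κw) / [4E(V₀ − E)] = 9669, so T = 0.000103.

T = 0.000103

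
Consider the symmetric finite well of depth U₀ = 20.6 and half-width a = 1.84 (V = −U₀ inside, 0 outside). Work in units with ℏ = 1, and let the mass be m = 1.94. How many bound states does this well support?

N = 11

The dimensionless depth is z₀ = a√(2mU₀)/ℏ = 1.84 × √(79.93) = 16.45.
The even/odd transcendental equations gain one root per π/2 in z₀, giving N = 1 + ⌊2z₀/π⌋ = 1 + ⌊10.47⌋ = 11.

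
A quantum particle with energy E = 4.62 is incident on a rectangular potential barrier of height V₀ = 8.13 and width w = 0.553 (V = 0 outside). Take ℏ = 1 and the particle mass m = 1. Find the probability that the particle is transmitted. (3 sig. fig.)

Since E < V₀ the interior solution is evanescent with decay constant κ = √(2m(V₀ − E))/ℏ = 2.650.
κw = 1.465, sinh(κw) = 2.049.
The exact tunnelling result is T⁻¹ = 1 + V₀² sinh²(κw) / [4E(V₀ − E)] = 5.277, so T = 0.190.

T = 0.190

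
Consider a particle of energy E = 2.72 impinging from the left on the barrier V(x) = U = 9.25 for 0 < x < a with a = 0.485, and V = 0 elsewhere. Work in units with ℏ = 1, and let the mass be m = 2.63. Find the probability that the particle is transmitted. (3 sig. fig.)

T = 0.0112

Since E < U the interior solution is evanescent with decay constant κ = √(2m(U − E))/ℏ = 5.861.
κa = 2.842, sinh(κa) = 8.550.
Matching ψ, ψ′ at both faces gives T = [1 + U² sinh²(κa) / (4E(U − E))]⁻¹ = 1/89.03 = 0.0112.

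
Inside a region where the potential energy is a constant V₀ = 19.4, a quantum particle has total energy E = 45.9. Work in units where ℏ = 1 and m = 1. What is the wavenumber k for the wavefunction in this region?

With E > V₀ the solution is oscillatory, ψ ∝ e^{±ikx} with k = √(2m(E − V₀))/ℏ.
k = √(2 × 1 × 26.5) = 7.280.

k = 7.28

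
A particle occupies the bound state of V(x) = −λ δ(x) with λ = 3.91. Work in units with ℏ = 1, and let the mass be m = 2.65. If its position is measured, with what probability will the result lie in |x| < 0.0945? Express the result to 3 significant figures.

The normalised bound state is ψ = √κ e^{−κ|x|} with κ = mλ/ℏ² = 10.36.
P(|x| < d) = ∫_{−d}^{d} κ e^{−2κ|x|} dx = 1 − e^{−2κd} = 1 − e^{−1.958} = 0.8589.

P = 0.859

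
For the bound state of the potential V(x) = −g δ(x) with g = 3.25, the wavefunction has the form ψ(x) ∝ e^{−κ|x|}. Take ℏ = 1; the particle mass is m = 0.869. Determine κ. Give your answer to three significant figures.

Integrate −(ℏ²/2m)ψ'' − gδ(x)ψ = Eψ from −ε to +ε: the ψ'' term gives ψ'(0⁺) − ψ'(0⁻) and the δ term gives −(2mg/ℏ²)ψ(0).
With ψ ∝ e^{−κ|x|} this yields −2κ = −2mg/ℏ², so κ = mg/ℏ² = 2.824.

κ = 2.82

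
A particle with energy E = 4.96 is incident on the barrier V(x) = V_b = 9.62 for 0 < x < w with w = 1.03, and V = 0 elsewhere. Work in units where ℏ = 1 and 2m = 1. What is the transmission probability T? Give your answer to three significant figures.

T = 0.0457

E < V_b: inside the barrier ψ ∝ e^{±κx} with κ = √(2m(V_b − E))/ℏ = 2.159.
κw = 2.223, sinh(κw) = 4.566.
Matching ψ, ψ′ at both faces gives T = [1 + V_b² sinh²(κw) / (4E(V_b − E))]⁻¹ = 1/21.86 = 0.0457.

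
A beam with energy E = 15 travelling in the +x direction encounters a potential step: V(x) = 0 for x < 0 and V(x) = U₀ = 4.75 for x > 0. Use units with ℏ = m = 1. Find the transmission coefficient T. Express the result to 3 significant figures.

On each side the TISE gives plane waves with k = √(2m(E − V))/ℏ: k₁ = √(2·1·15) = 5.477, k₂ = √(2·1·10.25) = 4.528.
Continuity of ψ and ψ′ at the step yields the reflection amplitude r = (k₁ − k₂)/(k₁ + k₂) = 0.09491; thus R = |r|² = 0.009007, T = 0.9910.

T = 0.991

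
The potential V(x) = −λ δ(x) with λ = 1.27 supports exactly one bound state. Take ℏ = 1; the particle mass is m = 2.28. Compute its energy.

E = -1.84

For x ≠ 0 the bound state is ψ ∝ e^{−κ|x|}; integrating the TISE across the delta gives the cusp condition 2κ = 2mλ/ℏ², so κ = 2.896.
Then E = −ℏ²κ²/(2m) = −mλ²/(2ℏ²) = -1.839.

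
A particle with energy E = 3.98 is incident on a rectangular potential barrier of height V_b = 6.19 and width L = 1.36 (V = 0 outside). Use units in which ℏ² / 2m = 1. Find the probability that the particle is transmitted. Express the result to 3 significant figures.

Since E < V_b the interior solution is evanescent with decay constant κ = √(2m(V_b − E))/ℏ = 1.487.
κL = 2.022, sinh(κL) = 3.710.
Matching ψ, ψ′ at both faces gives T = [1 + V_b² sinh²(κL) / (4E(V_b − E))]⁻¹ = 1/15.99 = 0.0625.

T = 0.0625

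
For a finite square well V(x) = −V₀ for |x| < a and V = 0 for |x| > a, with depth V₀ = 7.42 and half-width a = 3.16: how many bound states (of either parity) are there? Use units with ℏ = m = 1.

N = 8

The dimensionless depth is z₀ = a√(2mV₀)/ℏ = 3.16 × √(14.84) = 12.17.
A new bound state (alternating even/odd) appears each time z₀ passes a multiple of π/2, so N = ⌊2z₀/π⌋ + 1 = ⌊7.750⌋ + 1 = 8.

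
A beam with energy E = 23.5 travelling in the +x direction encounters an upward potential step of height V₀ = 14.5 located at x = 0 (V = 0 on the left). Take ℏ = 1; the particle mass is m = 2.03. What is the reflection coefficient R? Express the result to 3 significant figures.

R = 0.0554

On each side the TISE gives plane waves with k = √(2m(E − V))/ℏ: k₁ = √(2·2.03·23.5) = 9.768, k₂ = √(2·2.03·9) = 6.045.
Continuity of ψ and ψ′ at the step yields the reflection amplitude r = (k₁ − k₂)/(k₁ + k₂) = 0.2354; thus R = |r|² = 0.05543, T = 0.9446.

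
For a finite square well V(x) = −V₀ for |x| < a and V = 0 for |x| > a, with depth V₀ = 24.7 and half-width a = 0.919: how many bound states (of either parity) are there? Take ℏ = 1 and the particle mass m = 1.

The dimensionless depth is z₀ = a√(2mV₀)/ℏ = 0.919 × √(49.40) = 6.459.
A new bound state (alternating even/odd) appears each time z₀ passes a multiple of π/2, so N = ⌊2z₀/π⌋ + 1 = ⌊4.112⌋ + 1 = 5.

N = 5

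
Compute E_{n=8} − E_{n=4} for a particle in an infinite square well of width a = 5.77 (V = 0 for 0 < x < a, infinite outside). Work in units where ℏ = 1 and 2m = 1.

ΔE = 14.2

E_n = n²π²ℏ²/(2ma²), so ΔE = (8² − 4²) π²ℏ²/(2ma²).
ΔE = 48 × π² / (2 × 0.5 × 5.77²) = 14.23.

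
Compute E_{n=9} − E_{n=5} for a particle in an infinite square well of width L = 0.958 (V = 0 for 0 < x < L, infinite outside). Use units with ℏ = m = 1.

ΔE = 301

E_n = n²π²ℏ²/(2mL²), so ΔE = (9² − 5²) π²ℏ²/(2mL²).
ΔE = 56 × π² / (2 × 1 × 0.958²) = 301.1.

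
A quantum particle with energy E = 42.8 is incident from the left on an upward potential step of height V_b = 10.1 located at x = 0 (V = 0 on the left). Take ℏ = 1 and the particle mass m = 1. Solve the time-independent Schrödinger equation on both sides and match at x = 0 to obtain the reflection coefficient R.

The wavenumbers are k₁ = √(2mE)/ℏ = 9.252 on the left and k₂ = √(2m(E − V_b))/ℏ = 8.087 on the right.
Matching ψ and ψ′ at x = 0 gives r = (k₁ − k₂)/(k₁ + k₂), so R = r² = 0.004514 and T = 1 − R = 0.9955.

R = 0.00451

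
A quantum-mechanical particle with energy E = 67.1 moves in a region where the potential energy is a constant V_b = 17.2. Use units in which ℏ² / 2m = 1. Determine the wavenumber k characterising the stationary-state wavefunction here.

k = 7.06

With E > V_b the solution is oscillatory, ψ ∝ e^{±ikx} with k = √(2m(E − V_b))/ℏ.
k = √(2 × 0.5 × 49.9) = 7.064.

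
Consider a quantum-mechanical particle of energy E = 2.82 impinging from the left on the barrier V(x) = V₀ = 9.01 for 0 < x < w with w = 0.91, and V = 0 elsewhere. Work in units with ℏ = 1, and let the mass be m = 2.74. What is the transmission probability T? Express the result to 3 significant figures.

T = 0.0000857

E < V₀: inside the barrier ψ ∝ e^{±κx} with κ = √(2m(V₀ − E))/ℏ = 5.824.
κw = 5.300, sinh(κw) = 100.2.
The exact tunnelling result is T⁻¹ = 1 + V₀² sinh²(κw) / [4E(V₀ − E)] = 11670, so T = 0.0000857.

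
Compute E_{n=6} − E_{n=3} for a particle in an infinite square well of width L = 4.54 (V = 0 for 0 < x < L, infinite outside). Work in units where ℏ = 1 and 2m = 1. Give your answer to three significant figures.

ΔE = 12.9

E_n = n²π²ℏ²/(2mL²), so ΔE = (6² − 3²) π²ℏ²/(2mL²).
ΔE = 27 × π² / (2 × 0.5 × 4.54²) = 12.93.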